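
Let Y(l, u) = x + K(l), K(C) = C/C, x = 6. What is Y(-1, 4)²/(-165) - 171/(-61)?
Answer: 25226/10065 ≈ 2.5063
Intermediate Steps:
K(C) = 1
Y(l, u) = 7 (Y(l, u) = 6 + 1 = 7)
Y(-1, 4)²/(-165) - 171/(-61) = 7²/(-165) - 171/(-61) = 49*(-1/165) - 171*(-1/61) = -49/165 + 171/61 = 25226/10065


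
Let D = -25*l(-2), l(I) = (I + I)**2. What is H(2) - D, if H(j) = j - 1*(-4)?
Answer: 406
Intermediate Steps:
l(I) = 4*I**2 (l(I) = (2*I)**2 = 4*I**2)
D = -400 (D = -100*(-2)**2 = -100*4 = -25*16 = -400)
H(j) = 4 + j (H(j) = j + 4 = 4 + j)
H(2) - D = (4 + 2) - 1*(-400) = 6 + 400 = 406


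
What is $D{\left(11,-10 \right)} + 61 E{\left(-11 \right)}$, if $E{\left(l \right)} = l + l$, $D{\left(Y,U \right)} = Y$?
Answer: $-1331$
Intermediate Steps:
$E{\left(l \right)} = 2 l$
$D{\left(11,-10 \right)} + 61 E{\left(-11 \right)} = 11 + 61 \cdot 2 \left(-11\right) = 11 + 61 \left(-22\right) = 11 - 1342 = -1331$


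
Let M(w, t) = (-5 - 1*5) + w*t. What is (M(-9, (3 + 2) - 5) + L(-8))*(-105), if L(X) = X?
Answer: 1890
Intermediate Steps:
M(w, t) = -10 + t*w (M(w, t) = (-5 - 5) + t*w = -10 + t*w)
(M(-9, (3 + 2) - 5) + L(-8))*(-105) = ((-10 + ((3 + 2) - 5)*(-9)) - 8)*(-105) = ((-10 + (5 - 5)*(-9)) - 8)*(-105) = ((-10 + 0*(-9)) - 8)*(-105) = ((-10 + 0) - 8)*(-105) = (-10 - 8)*(-105) = -18*(-105) = 1890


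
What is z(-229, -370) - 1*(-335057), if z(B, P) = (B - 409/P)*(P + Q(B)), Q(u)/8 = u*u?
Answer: -17609925314/185 ≈ -9.5189e+7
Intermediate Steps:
Q(u) = 8*u² (Q(u) = 8*(u*u) = 8*u²)
z(B, P) = (B - 409/P)*(P + 8*B²)
z(-229, -370) - 1*(-335057) = (-409 + 8*(-229)³ - 229*(-370) - 3272*(-229)²/(-370)) - 1*(-335057) = (-409 + 8*(-12008989) + 84730 - 3272*52441*(-1/370)) + 335057 = (-409 - 96071912 + 84730 + 85793476/185) + 335057 = -17671910859/185 + 335057 = -17609925314/185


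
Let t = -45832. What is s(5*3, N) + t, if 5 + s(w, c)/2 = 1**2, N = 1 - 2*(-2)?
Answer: -45840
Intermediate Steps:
N = 5 (N = 1 + 4 = 5)
s(w, c) = -8 (s(w, c) = -10 + 2*1**2 = -10 + 2*1 = -10 + 2 = -8)
s(5*3, N) + t = -8 - 45832 = -45840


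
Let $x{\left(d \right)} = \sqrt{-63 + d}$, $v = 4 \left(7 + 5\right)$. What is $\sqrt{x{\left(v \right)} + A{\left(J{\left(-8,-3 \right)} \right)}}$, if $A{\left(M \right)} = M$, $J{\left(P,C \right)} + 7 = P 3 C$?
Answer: $\sqrt{65 + i \sqrt{15}} \approx 8.0658 + 0.2401 i$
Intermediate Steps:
$J{\left(P,C \right)} = -7 + 3 C P$ ($J{\left(P,C \right)} = -7 + P 3 C = -7 + 3 P C = -7 + 3 C P$)
$v = 48$ ($v = 4 \cdot 12 = 48$)
$\sqrt{x{\left(v \right)} + A{\left(J{\left(-8,-3 \right)} \right)}} = \sqrt{\sqrt{-63 + 48} - \left(7 + 9 \left(-8\right)\right)} = \sqrt{\sqrt{-15} + \left(-7 + 72\right)} = \sqrt{i \sqrt{15} + 65} = \sqrt{65 + i \sqrt{15}}$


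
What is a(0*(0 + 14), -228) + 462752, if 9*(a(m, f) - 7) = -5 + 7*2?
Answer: 462760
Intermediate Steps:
a(m, f) = 8 (a(m, f) = 7 + (-5 + 7*2)/9 = 7 + (-5 + 14)/9 = 7 + (1/9)*9 = 7 + 1 = 8)
a(0*(0 + 14), -228) + 462752 = 8 + 462752 = 462760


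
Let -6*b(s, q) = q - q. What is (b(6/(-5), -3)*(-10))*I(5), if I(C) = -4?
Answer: 0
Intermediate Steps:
b(s, q) = 0 (b(s, q) = -(q - q)/6 = -⅙*0 = 0)
(b(6/(-5), -3)*(-10))*I(5) = (0*(-10))*(-4) = 0*(-4) = 0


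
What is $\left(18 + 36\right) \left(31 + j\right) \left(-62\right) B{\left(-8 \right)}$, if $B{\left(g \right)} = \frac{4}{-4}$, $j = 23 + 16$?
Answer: $234360$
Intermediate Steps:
$j = 39$
$B{\left(g \right)} = -1$ ($B{\left(g \right)} = 4 \left(- \frac{1}{4}\right) = -1$)
$\left(18 + 36\right) \left(31 + j\right) \left(-62\right) B{\left(-8 \right)} = \left(18 + 36\right) \left(31 + 39\right) \left(-62\right) \left(-1\right) = 54 \cdot 70 \left(-62\right) \left(-1\right) = 3780 \left(-62\right) \left(-1\right) = \left(-234360\right) \left(-1\right) = 234360$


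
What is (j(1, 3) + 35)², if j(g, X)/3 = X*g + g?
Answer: 2209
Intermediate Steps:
j(g, X) = 3*g + 3*X*g (j(g, X) = 3*(X*g + g) = 3*(g + X*g) = 3*g + 3*X*g)
(j(1, 3) + 35)² = (3*1*(1 + 3) + 35)² = (3*1*4 + 35)² = (12 + 35)² = 47² = 2209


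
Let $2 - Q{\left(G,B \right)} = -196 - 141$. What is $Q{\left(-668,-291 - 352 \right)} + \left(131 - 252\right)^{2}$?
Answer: $14980$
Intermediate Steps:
$Q{\left(G,B \right)} = 339$ ($Q{\left(G,B \right)} = 2 - \left(-196 - 141\right) = 2 - -337 = 2 + 337 = 339$)
$Q{\left(-668,-291 - 352 \right)} + \left(131 - 252\right)^{2} = 339 + \left(131 - 252\right)^{2} = 339 + \left(-121\right)^{2} = 339 + 14641 = 14980$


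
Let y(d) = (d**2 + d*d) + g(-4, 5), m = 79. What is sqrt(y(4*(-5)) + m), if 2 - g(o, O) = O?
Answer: 2*sqrt(219) ≈ 29.597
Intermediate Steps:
g(o, O) = 2 - O
y(d) = -3 + 2*d**2 (y(d) = (d**2 + d*d) + (2 - 1*5) = (d**2 + d**2) + (2 - 5) = 2*d**2 - 3 = -3 + 2*d**2)
sqrt(y(4*(-5)) + m) = sqrt((-3 + 2*(4*(-5))**2) + 79) = sqrt((-3 + 2*(-20)**2) + 79) = sqrt((-3 + 2*400) + 79) = sqrt((-3 + 800) + 79) = sqrt(797 + 79) = sqrt(876) = 2*sqrt(219)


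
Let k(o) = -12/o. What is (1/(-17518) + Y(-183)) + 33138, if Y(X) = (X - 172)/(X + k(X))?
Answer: 6478306991087/195483362 ≈ 33140.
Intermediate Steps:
Y(X) = (-172 + X)/(X - 12/X) (Y(X) = (X - 172)/(X - 12/X) = (-172 + X)/(X - 12/X))
(1/(-17518) + Y(-183)) + 33138 = (1/(-17518) - 183*(-172 - 183)/(-12 + (-183)²)) + 33138 = (-1/17518 - 183*(-355)/(-12 + 33489)) + 33138 = (-1/17518 - 183*(-355)/33477) + 33138 = (-1/17518 - 183*1/33477*(-355)) + 33138 = (-1/17518 + 21655/11159) + 33138 = 379341131/195483362 + 33138 = 6478306991087/195483362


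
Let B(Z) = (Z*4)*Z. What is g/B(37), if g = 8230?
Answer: 4115/2738 ≈ 1.5029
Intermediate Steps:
B(Z) = 4*Z**2 (B(Z) = (4*Z)*Z = 4*Z**2)
g/B(37) = 8230/((4*37**2)) = 8230/((4*1369)) = 8230/5476 = 8230*(1/5476) = 4115/2738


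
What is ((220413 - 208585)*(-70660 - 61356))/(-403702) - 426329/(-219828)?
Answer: 171715144483651/44372501628 ≈ 3869.9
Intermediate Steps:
((220413 - 208585)*(-70660 - 61356))/(-403702) - 426329/(-219828) = (11828*(-132016))*(-1/403702) - 426329*(-1/219828) = -1561485248*(-1/403702) + 426329/219828 = 780742624/201851 + 426329/219828 = 171715144483651/44372501628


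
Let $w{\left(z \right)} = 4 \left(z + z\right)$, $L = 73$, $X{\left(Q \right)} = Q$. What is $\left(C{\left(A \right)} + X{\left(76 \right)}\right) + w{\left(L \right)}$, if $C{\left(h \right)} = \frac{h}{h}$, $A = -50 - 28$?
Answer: $661$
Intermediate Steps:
$w{\left(z \right)} = 8 z$ ($w{\left(z \right)} = 4 \cdot 2 z = 8 z$)
$A = -78$
$C{\left(h \right)} = 1$
$\left(C{\left(A \right)} + X{\left(76 \right)}\right) + w{\left(L \right)} = \left(1 + 76\right) + 8 \cdot 73 = 77 + 584 = 661$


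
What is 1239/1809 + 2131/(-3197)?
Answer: 35368/1927791 ≈ 0.018346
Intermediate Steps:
1239/1809 + 2131/(-3197) = 1239*(1/1809) + 2131*(-1/3197) = 413/603 - 2131/3197 = 35368/1927791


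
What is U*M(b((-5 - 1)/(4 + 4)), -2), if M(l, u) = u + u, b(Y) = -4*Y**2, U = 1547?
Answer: -6188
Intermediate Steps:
M(l, u) = 2*u
U*M(b((-5 - 1)/(4 + 4)), -2) = 1547*(2*(-2)) = 1547*(-4) = -6188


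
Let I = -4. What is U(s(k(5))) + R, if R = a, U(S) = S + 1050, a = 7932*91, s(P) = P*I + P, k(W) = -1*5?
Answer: 722877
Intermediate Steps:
k(W) = -5
s(P) = -3*P (s(P) = P*(-4) + P = -4*P + P = -3*P)
a = 721812
U(S) = 1050 + S
R = 721812
U(s(k(5))) + R = (1050 - 3*(-5)) + 721812 = (1050 + 15) + 721812 = 1065 + 721812 = 722877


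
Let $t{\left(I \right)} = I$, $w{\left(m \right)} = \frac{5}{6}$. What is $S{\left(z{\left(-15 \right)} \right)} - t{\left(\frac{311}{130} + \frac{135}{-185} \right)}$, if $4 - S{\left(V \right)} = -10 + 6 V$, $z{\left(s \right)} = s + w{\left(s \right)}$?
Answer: $\frac{468193}{4810} \approx 97.337$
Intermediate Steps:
$w{\left(m \right)} = \frac{5}{6}$ ($w{\left(m \right)} = 5 \cdot \frac{1}{6} = \frac{5}{6}$)
$z{\left(s \right)} = \frac{5}{6} + s$ ($z{\left(s \right)} = s + \frac{5}{6} = \frac{5}{6} + s$)
$S{\left(V \right)} = 14 - 6 V$ ($S{\left(V \right)} = 4 - \left(-10 + 6 V\right) = 14 - 6 V$)
$S{\left(z{\left(-15 \right)} \right)} - t{\left(\frac{311}{130} + \frac{135}{-185} \right)} = \left(14 - 6 \left(\frac{5}{6} - 15\right)\right) - \left(\frac{311}{130} + \frac{135}{-185}\right) = \left(14 - -85\right) - \left(311 \cdot \frac{1}{130} + 135 \left(- \frac{1}{185}\right)\right) = \left(14 + 85\right) - \left(\frac{311}{130} - \frac{27}{37}\right) = 99 - \frac{7997}{4810} = \frac{468193}{4810}$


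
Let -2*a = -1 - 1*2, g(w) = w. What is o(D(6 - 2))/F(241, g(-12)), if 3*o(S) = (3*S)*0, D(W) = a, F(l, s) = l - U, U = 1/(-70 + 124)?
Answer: 0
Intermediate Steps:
U = 1/54 ≈ 0.018519
a = 3/2 (a = -(-1 - 1*2)/2 = -(-1 - 2)/2 = -½*(-3) = 3/2 ≈ 1.5000)
F(l, s) = -1/54 + l (F(l, s) = l - 1*1/54 = l - 1/54 = -1/54 + l)
D(W) = 3/2
o(S) = 0 (o(S) = ((3*S)*0)/3 = (⅓)*0 = 0)
o(D(6 - 2))/F(241, g(-12)) = 0/(-1/54 + 241) = 0/(13013/54) = 0*(54/13013) = 0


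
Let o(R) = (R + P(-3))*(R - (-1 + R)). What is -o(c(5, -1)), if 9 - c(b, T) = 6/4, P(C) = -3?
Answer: -9/2 ≈ -4.5000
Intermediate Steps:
c(b, T) = 15/2 (c(b, T) = 9 - 6/4 = 9 - 1*3/2 = 9 - 3/2 = 15/2)
o(R) = -3 + R (o(R) = (R - 3)*(R - (-1 + R)) = (-3 + R)*(R + (1 - R)) = (-3 + R)*1 = -3 + R)
-o(c(5, -1)) = -(-3 + 15/2) = -1*9/2 = -9/2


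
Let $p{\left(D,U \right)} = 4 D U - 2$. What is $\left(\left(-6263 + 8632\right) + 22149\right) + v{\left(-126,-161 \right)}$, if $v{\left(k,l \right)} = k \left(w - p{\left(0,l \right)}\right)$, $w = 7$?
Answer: $23384$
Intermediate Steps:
$p{\left(D,U \right)} = -2 + 4 D U$ ($p{\left(D,U \right)} = 4 D U - 2 = -2 + 4 D U$)
$v{\left(k,l \right)} = 9 k$ ($v{\left(k,l \right)} = k \left(7 - \left(-2 + 4 \cdot 0 l\right)\right) = k \left(7 - \left(-2 + 0\right)\right) = k \left(7 - -2\right) = k \left(7 + 2\right) = k 9 = 9 k$)
$\left(\left(-6263 + 8632\right) + 22149\right) + v{\left(-126,-161 \right)} = \left(\left(-6263 + 8632\right) + 22149\right) + 9 \left(-126\right) = \left(2369 + 22149\right) - 1134 = 24518 - 1134 = 23384$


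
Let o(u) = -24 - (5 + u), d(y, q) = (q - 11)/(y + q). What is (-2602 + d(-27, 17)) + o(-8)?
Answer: -13118/5 ≈ -2623.6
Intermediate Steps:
d(y, q) = (-11 + q)/(q + y)
o(u) = -29 - u (o(u) = -24 + (-5 - u) = -29 - u)
(-2602 + d(-27, 17)) + o(-8) = (-2602 + (-11 + 17)/(17 - 27)) + (-29 - 1*(-8)) = (-2602 + 6/(-10)) + (-29 + 8) = (-2602 - ⅒*6) - 21 = (-2602 - ⅗) - 21 = -13013/5 - 21 = -13118/5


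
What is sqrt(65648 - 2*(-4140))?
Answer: 2*sqrt(18482) ≈ 271.90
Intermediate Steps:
sqrt(65648 - 2*(-4140)) = sqrt(65648 + 8280) = sqrt(73928) = 2*sqrt(18482)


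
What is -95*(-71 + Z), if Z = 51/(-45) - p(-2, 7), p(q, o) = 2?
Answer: 21128/3 ≈ 7042.7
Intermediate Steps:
Z = -47/15 (Z = 51/(-45) - 1*2 = 51*(-1/45) - 2 = -17/15 - 2 = -47/15 ≈ -3.1333)
-95*(-71 + Z) = -95*(-71 - 47/15) = -95*(-1112/15) = 21128/3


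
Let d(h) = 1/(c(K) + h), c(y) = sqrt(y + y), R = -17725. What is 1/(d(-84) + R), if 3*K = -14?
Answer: -375699352/6659275480903 + 2*I*sqrt(21)/6659275480903 ≈ -5.6417e-5 + 1.3763e-12*I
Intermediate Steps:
K = -14/3 (K = (1/3)*(-14) = -14/3 ≈ -4.6667)
c(y) = sqrt(2)*sqrt(y) (c(y) = sqrt(2*y) = sqrt(2)*sqrt(y))
d(h) = 1/(h + 2*I*sqrt(21)/3) (d(h) = 1/(sqrt(2)*sqrt(-14/3) + h) = 1/(sqrt(2)*(I*sqrt(42)/3) + h) = 1/(2*I*sqrt(21)/3 + h) = 1/(h + 2*I*sqrt(21)/3))
1/(d(-84) + R) = 1/(3/(3*(-84) + 2*I*sqrt(21)) - 17725) = 1/(3/(-252 + 2*I*sqrt(21)) - 17725) = 1/(-17725 + 3/(-252 + 2*I*sqrt(21)))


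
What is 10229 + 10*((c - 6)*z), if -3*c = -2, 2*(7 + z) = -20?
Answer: 33407/3 ≈ 11136.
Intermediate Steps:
z = -17 (z = -7 + (½)*(-20) = -7 - 10 = -17)
c = ⅔ (c = -⅓*(-2) = ⅔ ≈ 0.66667)
10229 + 10*((c - 6)*z) = 10229 + 10*((⅔ - 6)*(-17)) = 10229 + 10*(-16/3*(-17)) = 10229 + 10*(272/3) = 10229 + 2720/3 = 33407/3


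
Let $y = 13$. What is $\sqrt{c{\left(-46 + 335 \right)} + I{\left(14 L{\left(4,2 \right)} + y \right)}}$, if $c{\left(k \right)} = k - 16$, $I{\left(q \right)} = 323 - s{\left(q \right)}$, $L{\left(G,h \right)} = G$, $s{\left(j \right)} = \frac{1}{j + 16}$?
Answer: $\frac{\sqrt{4306015}}{85} \approx 24.413$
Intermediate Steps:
$s{\left(j \right)} = \frac{1}{16 + j}$
$I{\left(q \right)} = 323 - \frac{1}{16 + q}$
$c{\left(k \right)} = -16 + k$ ($c{\left(k \right)} = k - 16 = -16 + k$)
$\sqrt{c{\left(-46 + 335 \right)} + I{\left(14 L{\left(4,2 \right)} + y \right)}} = \sqrt{\left(-16 + \left(-46 + 335\right)\right) + \frac{5167 + 323 \left(14 \cdot 4 + 13\right)}{16 + \left(14 \cdot 4 + 13\right)}} = \sqrt{\left(-16 + 289\right) + \frac{5167 + 323 \left(56 + 13\right)}{16 + \left(56 + 13\right)}} = \sqrt{273 + \frac{5167 + 323 \cdot 69}{16 + 69}} = \sqrt{273 + \frac{5167 + 22287}{85}} = \sqrt{273 + \frac{1}{85} \cdot 27454} = \sqrt{273 + \frac{27454}{85}} = \sqrt{\frac{50659}{85}} = \frac{\sqrt{4306015}}{85}$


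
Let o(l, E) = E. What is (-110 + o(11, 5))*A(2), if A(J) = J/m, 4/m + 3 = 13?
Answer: -525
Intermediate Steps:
m = 2/5 (m = 4/(-3 + 13) = 4/10 = 4*(1/10) = 2/5 ≈ 0.40000)
A(J) = 5*J/2 (A(J) = J/(2/5) = J*(5/2) = 5*J/2)
(-110 + o(11, 5))*A(2) = (-110 + 5)*((5/2)*2) = -105*5 = -525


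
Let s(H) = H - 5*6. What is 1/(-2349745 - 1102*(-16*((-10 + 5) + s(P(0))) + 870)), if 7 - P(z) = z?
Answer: -1/3802181 ≈ -2.6301e-7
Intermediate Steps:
P(z) = 7 - z
s(H) = -30 + H (s(H) = H - 30 = -30 + H)
1/(-2349745 - 1102*(-16*((-10 + 5) + s(P(0))) + 870)) = 1/(-2349745 - 1102*(-16*((-10 + 5) + (-30 + (7 - 1*0))) + 870)) = 1/(-2349745 - 1102*(-16*(-5 + (-30 + (7 + 0))) + 870)) = 1/(-2349745 - 1102*(-16*(-5 + (-30 + 7)) + 870)) = 1/(-2349745 - 1102*(-16*(-5 - 23) + 870)) = 1/(-2349745 - 1102*(-16*(-28) + 870)) = 1/(-2349745 - 1102*(448 + 870)) = 1/(-2349745 - 1102*1318) = 1/(-2349745 - 1452436) = 1/(-3802181) = -1/3802181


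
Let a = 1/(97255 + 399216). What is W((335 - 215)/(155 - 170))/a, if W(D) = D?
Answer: -3971768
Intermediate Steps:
a = 1/496471 ≈ 2.0142e-6
W((335 - 215)/(155 - 170))/a = ((335 - 215)/(155 - 170))/(1/496471) = (120/(-15))*496471 = (120*(-1/15))*496471 = -8*496471 = -3971768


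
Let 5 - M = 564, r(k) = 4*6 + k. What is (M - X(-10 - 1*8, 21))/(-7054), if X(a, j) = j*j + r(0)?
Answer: 512/3527 ≈ 0.14517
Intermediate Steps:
r(k) = 24 + k
M = -559 (M = 5 - 1*564 = 5 - 564 = -559)
X(a, j) = 24 + j**2 (X(a, j) = j*j + (24 + 0) = j**2 + 24 = 24 + j**2)
(M - X(-10 - 1*8, 21))/(-7054) = (-559 - (24 + 21**2))/(-7054) = (-559 - (24 + 441))*(-1/7054) = (-559 - 1*465)*(-1/7054) = (-559 - 465)*(-1/7054) = -1024*(-1/7054) = 512/3527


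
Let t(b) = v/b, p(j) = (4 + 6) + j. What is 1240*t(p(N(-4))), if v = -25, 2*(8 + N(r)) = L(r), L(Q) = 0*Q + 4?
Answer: -7750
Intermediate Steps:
L(Q) = 4 (L(Q) = 0 + 4 = 4)
N(r) = -6 (N(r) = -8 + (½)*4 = -8 + 2 = -6)
p(j) = 10 + j
t(b) = -25/b
1240*t(p(N(-4))) = 1240*(-25/(10 - 6)) = 1240*(-25/4) = -7750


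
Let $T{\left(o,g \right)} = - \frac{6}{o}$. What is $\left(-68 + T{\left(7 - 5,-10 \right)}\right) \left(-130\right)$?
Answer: $9230$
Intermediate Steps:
$\left(-68 + T{\left(7 - 5,-10 \right)}\right) \left(-130\right) = \left(-68 - \frac{6}{7 - 5}\right) \left(-130\right) = \left(-68 - \frac{6}{2}\right) \left(-130\right) = \left(-68 - 3\right) \left(-130\right) = \left(-71\right) \left(-130\right) = 9230$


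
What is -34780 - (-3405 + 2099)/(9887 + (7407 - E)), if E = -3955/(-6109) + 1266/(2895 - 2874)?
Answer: -25630635235942/736937639 ≈ -34780.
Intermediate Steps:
E = 2605683/42763 (E = -3955*(-1/6109) + 1266/21 = 3955/6109 + 1266*(1/21) = 3955/6109 + 422/7 = 2605683/42763 ≈ 60.933)
-34780 - (-3405 + 2099)/(9887 + (7407 - E)) = -34780 - (-3405 + 2099)/(9887 + (7407 - 1*2605683/42763)) = -34780 - (-1306)/(9887 + (7407 - 2605683/42763)) = -34780 - (-1306)/(9887 + 314139858/42763) = -34780 - (-1306)/736937639/42763 = -34780 - (-1306)*42763/736937639 = -34780 - 1*(-55848478/736937639) = -34780 + 55848478/736937639 = -25630635235942/736937639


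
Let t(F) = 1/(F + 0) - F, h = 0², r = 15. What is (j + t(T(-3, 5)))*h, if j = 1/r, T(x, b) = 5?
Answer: 0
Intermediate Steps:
j = 1/15 ≈ 0.066667
h = 0
t(F) = 1/F - F
(j + t(T(-3, 5)))*h = (1/15 + (1/5 - 1*5))*0 = (1/15 + (⅕ - 5))*0 = (1/15 - 24/5)*0 = -71/15*0 = 0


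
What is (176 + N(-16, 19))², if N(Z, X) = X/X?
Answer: 31329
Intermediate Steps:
N(Z, X) = 1
(176 + N(-16, 19))² = (176 + 1)² = 177² = 31329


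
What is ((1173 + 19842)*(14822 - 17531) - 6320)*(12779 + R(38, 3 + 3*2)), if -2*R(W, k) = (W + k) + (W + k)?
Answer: -724908579060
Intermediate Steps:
R(W, k) = -W - k (R(W, k) = -((W + k) + (W + k))/2 = -(2*W + 2*k)/2 = -W - k)
((1173 + 19842)*(14822 - 17531) - 6320)*(12779 + R(38, 3 + 3*2)) = ((1173 + 19842)*(14822 - 17531) - 6320)*(12779 + (-1*38 - (3 + 3*2))) = (21015*(-2709) - 6320)*(12779 + (-38 - (3 + 6))) = (-56929635 - 6320)*(12779 + (-38 - 1*9)) = -56935955*(12779 + (-38 - 9)) = -56935955*(12779 - 47) = -56935955*12732 = -724908579060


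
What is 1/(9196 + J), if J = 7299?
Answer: 1/16495 ≈ 6.0624e-5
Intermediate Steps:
1/(9196 + J) = 1/(9196 + 7299) = 1/16495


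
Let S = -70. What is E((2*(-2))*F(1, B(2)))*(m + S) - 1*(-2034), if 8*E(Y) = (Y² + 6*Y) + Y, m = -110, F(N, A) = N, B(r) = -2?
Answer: 2304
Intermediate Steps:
E(Y) = Y²/8 + 7*Y/8 (E(Y) = ((Y² + 6*Y) + Y)/8 = (Y² + 7*Y)/8 = Y²/8 + 7*Y/8)
E((2*(-2))*F(1, B(2)))*(m + S) - 1*(-2034) = (((2*(-2))*1)*(7 + (2*(-2))*1)/8)*(-110 - 70) - 1*(-2034) = ((-4*1)*(7 - 4*1)/8)*(-180) + 2034 = ((⅛)*(-4)*(7 - 4))*(-180) + 2034 = ((⅛)*(-4)*3)*(-180) + 2034 = -3/2*(-180) + 2034 = 270 + 2034 = 2304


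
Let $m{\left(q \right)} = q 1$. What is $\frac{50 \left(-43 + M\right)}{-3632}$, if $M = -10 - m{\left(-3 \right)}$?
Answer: $\frac{625}{908} \approx 0.68833$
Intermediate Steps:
$m{\left(q \right)} = q$
$M = -7$ ($M = -10 - -3 = -10 + 3 = -7$)
$\frac{50 \left(-43 + M\right)}{-3632} = \frac{50 \left(-43 - 7\right)}{-3632} = 50 \left(-50\right) \left(- \frac{1}{3632}\right) = \left(-2500\right) \left(- \frac{1}{3632}\right) = \frac{625}{908}$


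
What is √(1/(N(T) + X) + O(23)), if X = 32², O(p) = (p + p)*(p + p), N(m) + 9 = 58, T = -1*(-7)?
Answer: √2436213237/1073 ≈ 46.000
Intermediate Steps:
T = 7
N(m) = 49 (N(m) = -9 + 58 = 49)
O(p) = 4*p² (O(p) = (2*p)*(2*p) = 4*p²)
X = 1024
√(1/(N(T) + X) + O(23)) = √(1/(49 + 1024) + 4*23²) = √(1/1073 + 4*529) = √(1/1073 + 2116) = √(2270469/1073) = √2436213237/1073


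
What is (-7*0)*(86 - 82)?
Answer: 0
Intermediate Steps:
(-7*0)*(86 - 82) = 0*4 = 0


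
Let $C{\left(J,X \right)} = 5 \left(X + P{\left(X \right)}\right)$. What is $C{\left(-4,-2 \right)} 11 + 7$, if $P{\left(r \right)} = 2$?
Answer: $7$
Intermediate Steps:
$C{\left(J,X \right)} = 10 + 5 X$ ($C{\left(J,X \right)} = 5 \left(X + 2\right) = 5 \left(2 + X\right) = 10 + 5 X$)
$C{\left(-4,-2 \right)} 11 + 7 = \left(10 + 5 \left(-2\right)\right) 11 + 7 = \left(10 - 10\right) 11 + 7 = 0 \cdot 11 + 7 = 0 + 7 = 7$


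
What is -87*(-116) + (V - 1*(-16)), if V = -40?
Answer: 10068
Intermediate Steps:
-87*(-116) + (V - 1*(-16)) = -87*(-116) + (-40 - 1*(-16)) = 10092 + (-40 + 16) = 10092 - 24 = 10068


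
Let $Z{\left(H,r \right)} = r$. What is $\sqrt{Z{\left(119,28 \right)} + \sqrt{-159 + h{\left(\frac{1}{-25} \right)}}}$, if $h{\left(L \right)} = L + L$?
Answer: $\frac{\sqrt{700 + 5 i \sqrt{3977}}}{5} \approx 5.418 + 1.164 i$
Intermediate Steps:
$h{\left(L \right)} = 2 L$
$\sqrt{Z{\left(119,28 \right)} + \sqrt{-159 + h{\left(\frac{1}{-25} \right)}}} = \sqrt{28 + \sqrt{-159 + \frac{2}{-25}}} = \sqrt{28 + \sqrt{-159 + 2 \left(- \frac{1}{25}\right)}} = \sqrt{28 + \sqrt{-159 - \frac{2}{25}}} = \sqrt{28 + \sqrt{- \frac{3977}{25}}} = \sqrt{28 + \frac{i \sqrt{3977}}{5}}$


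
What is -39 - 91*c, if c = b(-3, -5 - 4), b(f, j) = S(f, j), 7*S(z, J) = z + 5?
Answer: -65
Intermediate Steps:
S(z, J) = 5/7 + z/7 (S(z, J) = (z + 5)/7 = (5 + z)/7 = 5/7 + z/7)
b(f, j) = 5/7 + f/7
c = 2/7 (c = 5/7 + (1/7)*(-3) = 5/7 - 3/7 = 2/7 ≈ 0.28571)
-39 - 91*c = -39 - 91*2/7 = -39 - 26 = -65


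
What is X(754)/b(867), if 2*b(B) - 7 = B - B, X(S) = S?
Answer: 1508/7 ≈ 215.43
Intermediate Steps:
b(B) = 7/2 (b(B) = 7/2 + (B - B)/2 = 7/2 + (½)*0 = 7/2 + 0 = 7/2)
X(754)/b(867) = 754/(7/2) = 754*(2/7) = 1508/7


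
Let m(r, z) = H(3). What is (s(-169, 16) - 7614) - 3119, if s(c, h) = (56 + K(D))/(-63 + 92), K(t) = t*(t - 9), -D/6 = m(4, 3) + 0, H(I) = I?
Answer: -310715/29 ≈ -10714.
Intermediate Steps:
m(r, z) = 3
D = -18 (D = -6*(3 + 0) = -6*3 = -18)
K(t) = t*(-9 + t)
s(c, h) = 542/29 (s(c, h) = (56 - 18*(-9 - 18))/(-63 + 92) = (56 - 18*(-27))/29 = (56 + 486)*(1/29) = 542*(1/29) = 542/29)
(s(-169, 16) - 7614) - 3119 = (542/29 - 7614) - 3119 = -220264/29 - 3119 = -310715/29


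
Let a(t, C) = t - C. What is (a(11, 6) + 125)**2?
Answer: 16900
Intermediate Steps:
(a(11, 6) + 125)**2 = ((11 - 1*6) + 125)**2 = ((11 - 6) + 125)**2 = (5 + 125)**2 = 130**2 = 16900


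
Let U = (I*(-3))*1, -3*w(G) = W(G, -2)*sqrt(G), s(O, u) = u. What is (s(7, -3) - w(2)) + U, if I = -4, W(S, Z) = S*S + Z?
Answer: 9 + 2*sqrt(2)/3 ≈ 9.9428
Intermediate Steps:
W(S, Z) = Z + S**2 (W(S, Z) = S**2 + Z = Z + S**2)
w(G) = -sqrt(G)*(-2 + G**2)/3 (w(G) = -(-2 + G**2)*sqrt(G)/3 = -sqrt(G)*(-2 + G**2)/3)
U = 12 (U = -4*(-3)*1 = 12*1 = 12)
(s(7, -3) - w(2)) + U = (-3 - sqrt(2)*(2 - 1*2**2)/3) + 12 = (-3 - sqrt(2)*(2 - 1*4)/3) + 12 = (-3 - sqrt(2)*(2 - 4)/3) + 12 = (-3 - sqrt(2)*(-2)/3) + 12 = (-3 - (-2)*sqrt(2)/3) + 12 = (-3 + 2*sqrt(2)/3) + 12 = 9 + 2*sqrt(2)/3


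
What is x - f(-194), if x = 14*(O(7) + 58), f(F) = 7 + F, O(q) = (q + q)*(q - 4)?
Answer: 1587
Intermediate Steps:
O(q) = 2*q*(-4 + q) (O(q) = (2*q)*(-4 + q) = 2*q*(-4 + q))
x = 1400 (x = 14*(2*7*(-4 + 7) + 58) = 14*(2*7*3 + 58) = 14*(42 + 58) = 14*100 = 1400)
x - f(-194) = 1400 - (7 - 194) = 1400 - 1*(-187) = 1400 + 187 = 1587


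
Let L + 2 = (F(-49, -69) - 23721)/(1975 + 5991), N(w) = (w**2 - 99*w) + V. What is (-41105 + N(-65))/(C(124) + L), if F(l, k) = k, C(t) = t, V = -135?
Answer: -121800140/474031 ≈ -256.95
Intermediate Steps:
N(w) = -135 + w**2 - 99*w (N(w) = (w**2 - 99*w) - 135 = -135 + w**2 - 99*w)
L = -19861/3983 (L = -2 + (-69 - 23721)/(1975 + 5991) = -2 - 23790/7966 = -2 - 23790*1/7966 = -2 - 11895/3983 = -19861/3983 ≈ -4.9864)
(-41105 + N(-65))/(C(124) + L) = (-41105 + (-135 + (-65)**2 - 99*(-65)))/(124 - 19861/3983) = (-41105 + (-135 + 4225 + 6435))/(474031/3983) = (-41105 + 10525)*(3983/474031) = -30580*3983/474031 = -121800140/474031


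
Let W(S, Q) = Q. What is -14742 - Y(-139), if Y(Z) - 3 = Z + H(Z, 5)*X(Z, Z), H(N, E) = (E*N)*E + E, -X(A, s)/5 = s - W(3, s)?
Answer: -14606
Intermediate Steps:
X(A, s) = 0 (X(A, s) = -5*(s - s) = -5*0 = 0)
H(N, E) = E + N*E² (H(N, E) = N*E² + E = E + N*E²)
Y(Z) = 3 + Z (Y(Z) = 3 + (Z + (5*(1 + 5*Z))*0) = 3 + (Z + (5 + 25*Z)*0) = 3 + (Z + 0) = 3 + Z)
-14742 - Y(-139) = -14742 - (3 - 139) = -14742 - 1*(-136) = -14742 + 136 = -14606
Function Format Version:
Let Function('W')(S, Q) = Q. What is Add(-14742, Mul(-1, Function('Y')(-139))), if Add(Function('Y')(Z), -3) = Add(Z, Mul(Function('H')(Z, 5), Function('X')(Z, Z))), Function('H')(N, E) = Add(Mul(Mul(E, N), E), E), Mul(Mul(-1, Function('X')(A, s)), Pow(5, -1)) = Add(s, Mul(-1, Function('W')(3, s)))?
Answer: -14606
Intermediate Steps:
Function('X')(A, s) = 0 (Function('X')(A, s) = Mul(-5, Add(s, Mul(-1, s))) = Mul(-5, 0) = 0)
Function('H')(N, E) = Add(E, Mul(N, Pow(E, 2))) (Function('H')(N, E) = Add(Mul(N, Pow(E, 2)), E) = Add(E, Mul(N, Pow(E, 2))))
Function('Y')(Z) = Add(3, Z) (Function('Y')(Z) = Add(3, Add(Z, Mul(Mul(5, Add(1, Mul(5, Z))), 0))) = Add(3, Add(Z, Mul(Add(5, Mul(25, Z)), 0))) = Add(3, Add(Z, 0)) = Add(3, Z))
Add(-14742, Mul(-1, Function('Y')(-139))) = Add(-14742, Mul(-1, Add(3, -139))) = Add(-14742, Mul(-1, -136)) = Add(-14742, 136) = -14606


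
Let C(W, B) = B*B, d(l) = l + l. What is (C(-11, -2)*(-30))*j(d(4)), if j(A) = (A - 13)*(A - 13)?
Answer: -3000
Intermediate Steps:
d(l) = 2*l
C(W, B) = B²
j(A) = (-13 + A)² (j(A) = (-13 + A)*(-13 + A) = (-13 + A)²)
(C(-11, -2)*(-30))*j(d(4)) = ((-2)²*(-30))*(-13 + 2*4)² = (4*(-30))*(-13 + 8)² = -120*(-5)² = -120*25 = -3000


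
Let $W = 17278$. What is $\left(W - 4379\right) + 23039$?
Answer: $35938$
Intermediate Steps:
$\left(W - 4379\right) + 23039 = \left(17278 - 4379\right) + 23039 = 12899 + 23039 = 35938$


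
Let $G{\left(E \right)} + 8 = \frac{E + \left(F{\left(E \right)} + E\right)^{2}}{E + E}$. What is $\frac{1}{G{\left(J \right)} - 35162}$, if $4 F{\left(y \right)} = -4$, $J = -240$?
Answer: $- \frac{480}{16939441} \approx -2.8336 \cdot 10^{-5}$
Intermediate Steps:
$F{\left(y \right)} = -1$ ($F{\left(y \right)} = \frac{1}{4} \left(-4\right) = -1$)
$G{\left(E \right)} = -8 + \frac{E + \left(-1 + E\right)^{2}}{2 E}$ ($G{\left(E \right)} = -8 + \frac{E + \left(-1 + E\right)^{2}}{E + E} = -8 + \frac{E + \left(-1 + E\right)^{2}}{2 E}$)
$\frac{1}{G{\left(J \right)} - 35162} = \frac{1}{\frac{\left(-1 - 240\right)^{2} - -3600}{2 \left(-240\right)} - 35162} = \frac{1}{\frac{1}{2} \left(- \frac{1}{240}\right) \left(\left(-241\right)^{2} + 3600\right) - 35162} = \frac{1}{\frac{1}{2} \left(- \frac{1}{240}\right) \left(58081 + 3600\right) - 35162} = \frac{1}{\frac{1}{2} \left(- \frac{1}{240}\right) 61681 - 35162} = \frac{1}{- \frac{61681}{480} - 35162} = \frac{1}{- \frac{16939441}{480}} = - \frac{480}{16939441}$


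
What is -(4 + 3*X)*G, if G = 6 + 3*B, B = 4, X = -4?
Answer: 144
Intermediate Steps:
G = 18 (G = 6 + 3*4 = 6 + 12 = 18)
-(4 + 3*X)*G = -(4 + 3*(-4))*18 = -(4 - 12)*18 = -(-8)*18 = -1*(-144) = 144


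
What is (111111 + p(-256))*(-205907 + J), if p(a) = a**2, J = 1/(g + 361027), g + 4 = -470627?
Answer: -3986610271250363/109604 ≈ -3.6373e+10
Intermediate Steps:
g = -470631 (g = -4 - 470627 = -470631)
J = -1/109604 (J = 1/(-470631 + 361027) = 1/(-109604) = -1/109604 ≈ -9.1238e-6)
(111111 + p(-256))*(-205907 + J) = (111111 + (-256)**2)*(-205907 - 1/109604) = (111111 + 65536)*(-22568230829/109604) = 176647*(-22568230829/109604) = -3986610271250363/109604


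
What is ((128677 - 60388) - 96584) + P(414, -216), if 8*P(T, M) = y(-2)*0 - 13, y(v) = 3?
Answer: -226373/8 ≈ -28297.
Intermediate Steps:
P(T, M) = -13/8 (P(T, M) = (3*0 - 13)/8 = (0 - 13)/8 = (1/8)*(-13) = -13/8)
((128677 - 60388) - 96584) + P(414, -216) = ((128677 - 60388) - 96584) - 13/8 = (68289 - 96584) - 13/8 = -28295 - 13/8 = -226373/8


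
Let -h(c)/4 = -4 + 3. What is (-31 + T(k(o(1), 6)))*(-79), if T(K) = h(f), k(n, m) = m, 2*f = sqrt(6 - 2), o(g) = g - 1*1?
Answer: 2133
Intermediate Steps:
o(g) = -1 + g (o(g) = g - 1 = -1 + g)
f = 1 (f = sqrt(6 - 2)/2 = sqrt(4)/2 = (1/2)*2 = 1)
h(c) = 4 (h(c) = -4*(-4 + 3) = -4*(-1) = 4)
T(K) = 4
(-31 + T(k(o(1), 6)))*(-79) = (-31 + 4)*(-79) = -27*(-79) = 2133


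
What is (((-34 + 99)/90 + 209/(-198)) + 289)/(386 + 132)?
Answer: 433/777 ≈ 0.55727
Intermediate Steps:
(((-34 + 99)/90 + 209/(-198)) + 289)/(386 + 132) = ((65*(1/90) + 209*(-1/198)) + 289)/518 = ((13/18 - 19/18) + 289)*(1/518) = (-1/3 + 289)*(1/518) = (866/3)*(1/518) = 433/777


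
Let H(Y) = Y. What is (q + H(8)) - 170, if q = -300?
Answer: -462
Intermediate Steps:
(q + H(8)) - 170 = (-300 + 8) - 170 = -292 - 170 = -462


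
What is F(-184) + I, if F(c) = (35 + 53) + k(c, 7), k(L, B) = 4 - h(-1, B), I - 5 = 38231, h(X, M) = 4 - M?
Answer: 38331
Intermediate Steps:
I = 38236 (I = 5 + 38231 = 38236)
k(L, B) = B (k(L, B) = 4 - (4 - B) = 4 + (-4 + B) = B)
F(c) = 95 (F(c) = (35 + 53) + 7 = 88 + 7 = 95)
F(-184) + I = 95 + 38236 = 38331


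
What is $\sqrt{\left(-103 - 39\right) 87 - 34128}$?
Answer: $i \sqrt{46482} \approx 215.6 i$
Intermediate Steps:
$\sqrt{\left(-103 - 39\right) 87 - 34128} = \sqrt{\left(-142\right) 87 - 34128} = \sqrt{-12354 - 34128} = \sqrt{-46482} = i \sqrt{46482}$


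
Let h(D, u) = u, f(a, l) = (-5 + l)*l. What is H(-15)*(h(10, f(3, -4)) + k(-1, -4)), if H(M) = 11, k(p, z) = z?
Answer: 352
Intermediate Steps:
f(a, l) = l*(-5 + l)
H(-15)*(h(10, f(3, -4)) + k(-1, -4)) = 11*(-4*(-5 - 4) - 4) = 11*(-4*(-9) - 4) = 11*(36 - 4) = 11*32 = 352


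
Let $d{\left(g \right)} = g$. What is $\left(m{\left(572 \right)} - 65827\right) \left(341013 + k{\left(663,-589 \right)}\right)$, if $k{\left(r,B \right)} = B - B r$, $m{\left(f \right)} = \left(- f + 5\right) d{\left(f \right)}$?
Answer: $-285173460581$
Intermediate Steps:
$m{\left(f \right)} = f \left(5 - f\right)$ ($m{\left(f \right)} = \left(- f + 5\right) f = \left(5 - f\right) f = f \left(5 - f\right)$)
$k{\left(r,B \right)} = B - B r$
$\left(m{\left(572 \right)} - 65827\right) \left(341013 + k{\left(663,-589 \right)}\right) = \left(572 \left(5 - 572\right) - 65827\right) \left(341013 - 589 \left(1 - 663\right)\right) = \left(572 \left(-567\right) - 65827\right) \left(341013 - -389918\right) = \left(-324324 - 65827\right) \left(341013 + 389918\right) = \left(-390151\right) 730931 = -285173460581$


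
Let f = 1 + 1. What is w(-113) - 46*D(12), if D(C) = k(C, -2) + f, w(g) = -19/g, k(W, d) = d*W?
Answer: 114375/113 ≈ 1012.2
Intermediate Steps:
k(W, d) = W*d
f = 2
D(C) = 2 - 2*C (D(C) = C*(-2) + 2 = -2*C + 2 = 2 - 2*C)
w(-113) - 46*D(12) = -19/(-113) - 46*(2 - 2*12) = -19*(-1/113) - 46*(2 - 24) = 19/113 - 46*(-22) = 19/113 - 1*(-1012) = 19/113 + 1012 = 114375/113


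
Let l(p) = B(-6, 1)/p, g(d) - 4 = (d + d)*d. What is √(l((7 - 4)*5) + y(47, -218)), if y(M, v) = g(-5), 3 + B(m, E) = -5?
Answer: √12030/15 ≈ 7.3121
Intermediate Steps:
B(m, E) = -8 (B(m, E) = -3 - 5 = -8)
g(d) = 4 + 2*d² (g(d) = 4 + (d + d)*d = 4 + (2*d)*d = 4 + 2*d²)
y(M, v) = 54 (y(M, v) = 4 + 2*(-5)² = 4 + 2*25 = 4 + 50 = 54)
l(p) = -8/p
√(l((7 - 4)*5) + y(47, -218)) = √(-8*1/(5*(7 - 4)) + 54) = √(-8/(3*5) + 54) = √(-8/15 + 54) = √(802/15) = √12030/15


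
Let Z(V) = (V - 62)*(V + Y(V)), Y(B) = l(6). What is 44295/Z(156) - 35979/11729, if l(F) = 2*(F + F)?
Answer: -5948575/13230312 ≈ -0.44962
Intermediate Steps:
l(F) = 4*F (l(F) = 2*(2*F) = 4*F)
Y(B) = 24 (Y(B) = 4*6 = 24)
Z(V) = (-62 + V)*(24 + V) (Z(V) = (V - 62)*(V + 24) = (-62 + V)*(24 + V))
44295/Z(156) - 35979/11729 = 44295/(-1488 + 156² - 38*156) - 35979/11729 = 44295/(-1488 + 24336 - 5928) - 35979*1/11729 = 44295/16920 - 35979/11729 = 44295*(1/16920) - 35979/11729 = 2953/1128 - 35979/11729 = -5948575/13230312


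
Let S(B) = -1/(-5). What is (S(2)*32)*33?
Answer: 1056/5 ≈ 211.20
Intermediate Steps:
S(B) = ⅕ (S(B) = -1*(-⅕) = ⅕)
(S(2)*32)*33 = ((⅕)*32)*33 = (32/5)*33 = 1056/5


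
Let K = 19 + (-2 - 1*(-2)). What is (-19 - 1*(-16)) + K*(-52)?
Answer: -991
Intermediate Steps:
K = 19 (K = 19 + (-2 + 2) = 19 + 0 = 19)
(-19 - 1*(-16)) + K*(-52) = (-19 - 1*(-16)) + 19*(-52) = (-19 + 16) - 988 = -3 - 988 = -991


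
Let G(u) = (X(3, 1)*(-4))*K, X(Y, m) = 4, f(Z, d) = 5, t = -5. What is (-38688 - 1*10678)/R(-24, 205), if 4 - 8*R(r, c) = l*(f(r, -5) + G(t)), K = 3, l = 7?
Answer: -394928/305 ≈ -1294.8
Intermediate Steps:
G(u) = -48 (G(u) = (4*(-4))*3 = -16*3 = -48)
R(r, c) = 305/8 (R(r, c) = 1/2 - 7*(5 - 48)/8 = 1/2 - 7*(-43)/8 = 1/2 - 1/8*(-301) = 1/2 + 301/8 = 305/8)
(-38688 - 1*10678)/R(-24, 205) = (-38688 - 1*10678)/(305/8) = (-38688 - 10678)*(8/305) = -49366*8/305 = -394928/305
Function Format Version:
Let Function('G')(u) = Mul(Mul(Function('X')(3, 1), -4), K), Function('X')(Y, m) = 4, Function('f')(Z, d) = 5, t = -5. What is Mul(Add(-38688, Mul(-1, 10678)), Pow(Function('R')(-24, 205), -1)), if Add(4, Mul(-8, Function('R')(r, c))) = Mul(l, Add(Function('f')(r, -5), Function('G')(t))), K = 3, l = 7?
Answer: Rational(-394928, 305) ≈ -1294.8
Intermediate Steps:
Function('G')(u) = -48 (Function('G')(u) = Mul(Mul(4, -4), 3) = Mul(-16, 3) = -48)
Function('R')(r, c) = Rational(305, 8) (Function('R')(r, c) = Add(Rational(1, 2), Mul(Rational(-1, 8), Mul(7, Add(5, -48)))) = Add(Rational(1, 2), Mul(Rational(-1, 8), Mul(7, -43))) = Add(Rational(1, 2), Mul(Rational(-1, 8), -301)) = Add(Rational(1, 2), Rational(301, 8)) = Rational(305, 8))
Mul(Add(-38688, Mul(-1, 10678)), Pow(Function('R')(-24, 205), -1)) = Mul(Add(-38688, Mul(-1, 10678)), Pow(Rational(305, 8), -1)) = Mul(Add(-38688, -10678), Rational(8, 305)) = Mul(-49366, Rational(8, 305)) = Rational(-394928, 305)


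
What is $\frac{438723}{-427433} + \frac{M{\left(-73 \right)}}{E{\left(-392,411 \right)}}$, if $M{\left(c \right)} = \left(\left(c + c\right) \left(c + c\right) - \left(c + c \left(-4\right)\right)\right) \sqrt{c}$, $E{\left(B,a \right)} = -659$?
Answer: $- \frac{438723}{427433} - \frac{21097 i \sqrt{73}}{659} \approx -1.0264 - 273.52 i$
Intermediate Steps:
$M{\left(c \right)} = \sqrt{c} \left(3 c + 4 c^{2}\right)$ ($M{\left(c \right)} = \left(2 c 2 c - \left(c - 4 c\right)\right) \sqrt{c} = \left(4 c^{2} - - 3 c\right) \sqrt{c} = \left(4 c^{2} + 3 c\right) \sqrt{c} = \left(3 c + 4 c^{2}\right) \sqrt{c} = \sqrt{c} \left(3 c + 4 c^{2}\right)$)
$\frac{438723}{-427433} + \frac{M{\left(-73 \right)}}{E{\left(-392,411 \right)}} = \frac{438723}{-427433} + \frac{\left(-73\right)^{\frac{3}{2}} \left(3 + 4 \left(-73\right)\right)}{-659} = 438723 \left(- \frac{1}{427433}\right) + - 73 i \sqrt{73} \left(3 - 292\right) \left(- \frac{1}{659}\right) = - \frac{438723}{427433} + - 73 i \sqrt{73} \left(-289\right) \left(- \frac{1}{659}\right) = - \frac{438723}{427433} + 21097 i \sqrt{73} \left(- \frac{1}{659}\right) = - \frac{438723}{427433} - \frac{21097 i \sqrt{73}}{659}$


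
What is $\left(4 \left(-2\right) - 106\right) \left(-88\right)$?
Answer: $10032$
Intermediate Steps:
$\left(4 \left(-2\right) - 106\right) \left(-88\right) = \left(-8 - 106\right) \left(-88\right) = \left(-114\right) \left(-88\right) = 10032$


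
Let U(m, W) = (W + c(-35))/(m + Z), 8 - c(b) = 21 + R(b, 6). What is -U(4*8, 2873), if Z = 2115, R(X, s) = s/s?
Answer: -2859/2147 ≈ -1.3316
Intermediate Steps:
R(X, s) = 1
c(b) = -14 (c(b) = 8 - (21 + 1) = 8 - 1*22 = 8 - 22 = -14)
U(m, W) = (-14 + W)/(2115 + m) (U(m, W) = (W - 14)/(m + 2115) = (-14 + W)/(2115 + m))
-U(4*8, 2873) = -(-14 + 2873)/(2115 + 4*8) = -2859/(2115 + 32) = -2859/2147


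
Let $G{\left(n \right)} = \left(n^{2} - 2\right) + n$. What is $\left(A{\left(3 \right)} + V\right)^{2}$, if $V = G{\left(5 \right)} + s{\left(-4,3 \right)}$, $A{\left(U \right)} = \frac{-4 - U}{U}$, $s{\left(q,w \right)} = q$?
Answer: $\frac{4225}{9} \approx 469.44$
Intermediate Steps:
$G{\left(n \right)} = -2 + n + n^{2}$ ($G{\left(n \right)} = \left(-2 + n^{2}\right) + n = -2 + n + n^{2}$)
$A{\left(U \right)} = \frac{-4 - U}{U}$
$V = 24$ ($V = \left(-2 + 5 + 5^{2}\right) - 4 = \left(-2 + 5 + 25\right) - 4 = 28 - 4 = 24$)
$\left(A{\left(3 \right)} + V\right)^{2} = \left(\frac{-4 - 3}{3} + 24\right)^{2} = \left(\frac{1}{3} \left(-7\right) + 24\right)^{2} = \left(- \frac{7}{3} + 24\right)^{2} = \left(\frac{65}{3}\right)^{2} = \frac{4225}{9}$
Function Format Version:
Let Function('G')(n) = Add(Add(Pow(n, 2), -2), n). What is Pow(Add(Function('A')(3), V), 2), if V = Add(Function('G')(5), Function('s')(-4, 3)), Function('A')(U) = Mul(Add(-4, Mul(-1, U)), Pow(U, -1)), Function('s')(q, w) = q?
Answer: Rational(4225, 9) ≈ 469.44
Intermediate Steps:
Function('G')(n) = Add(-2, n, Pow(n, 2)) (Function('G')(n) = Add(Add(-2, Pow(n, 2)), n) = Add(-2, n, Pow(n, 2)))
Function('A')(U) = Mul(Pow(U, -1), Add(-4, Mul(-1, U)))
V = 24 (V = Add(Add(-2, 5, Pow(5, 2)), -4) = Add(Add(-2, 5, 25), -4) = Add(28, -4) = 24)
Pow(Add(Function('A')(3), V), 2) = Pow(Add(Mul(Pow(3, -1), Add(-4, Mul(-1, 3))), 24), 2) = Pow(Add(Mul(Rational(1, 3), Add(-4, -3)), 24), 2) = Pow(Add(Mul(Rational(1, 3), -7), 24), 2) = Pow(Add(Rational(-7, 3), 24), 2) = Pow(Rational(65, 3), 2) = Rational(4225, 9)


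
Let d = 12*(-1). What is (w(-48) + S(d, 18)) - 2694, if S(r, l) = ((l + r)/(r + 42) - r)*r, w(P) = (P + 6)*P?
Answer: -4122/5 ≈ -824.40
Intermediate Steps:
w(P) = P*(6 + P) (w(P) = (6 + P)*P = P*(6 + P))
d = -12
S(r, l) = r*(-r + (l + r)/(42 + r)) (S(r, l) = ((l + r)/(42 + r) - r)*r = (-r + (l + r)/(42 + r))*r = r*(-r + (l + r)/(42 + r)))
(w(-48) + S(d, 18)) - 2694 = (-48*(6 - 48) - 12*(18 - 1*(-12)**2 - 41*(-12))/(42 - 12)) - 2694 = (-48*(-42) - 12*(18 - 1*144 + 492)/30) - 2694 = (2016 - 12*1/30*(18 - 144 + 492)) - 2694 = (2016 - 12*1/30*366) - 2694 = (2016 - 732/5) - 2694 = 9348/5 - 2694 = -4122/5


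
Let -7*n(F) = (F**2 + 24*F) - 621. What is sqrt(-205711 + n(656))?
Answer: 34*I*sqrt(233) ≈ 518.99*I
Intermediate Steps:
n(F) = 621/7 - 24*F/7 - F**2/7 (n(F) = -((F**2 + 24*F) - 621)/7 = -(-621 + F**2 + 24*F)/7 = 621/7 - 24*F/7 - F**2/7)
sqrt(-205711 + n(656)) = sqrt(-205711 + (621/7 - 24/7*656 - 1/7*656**2)) = sqrt(-205711 + (621/7 - 15744/7 - 1/7*430336)) = sqrt(-205711 + (621/7 - 15744/7 - 430336/7)) = sqrt(-205711 - 63637) = sqrt(-269348) = 34*I*sqrt(233)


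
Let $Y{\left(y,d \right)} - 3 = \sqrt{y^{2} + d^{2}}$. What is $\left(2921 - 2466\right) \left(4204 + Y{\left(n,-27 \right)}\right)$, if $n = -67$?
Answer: $1914185 + 455 \sqrt{5218} \approx 1.9471 \cdot 10^{6}$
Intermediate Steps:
$Y{\left(y,d \right)} = 3 + \sqrt{d^{2} + y^{2}}$ ($Y{\left(y,d \right)} = 3 + \sqrt{y^{2} + d^{2}} = 3 + \sqrt{d^{2} + y^{2}}$)
$\left(2921 - 2466\right) \left(4204 + Y{\left(n,-27 \right)}\right) = \left(2921 - 2466\right) \left(4204 + \left(3 + \sqrt{\left(-27\right)^{2} + \left(-67\right)^{2}}\right)\right) = 455 \left(4204 + \left(3 + \sqrt{729 + 4489}\right)\right) = 455 \left(4204 + \left(3 + \sqrt{5218}\right)\right) = 455 \left(4207 + \sqrt{5218}\right) = 1914185 + 455 \sqrt{5218}$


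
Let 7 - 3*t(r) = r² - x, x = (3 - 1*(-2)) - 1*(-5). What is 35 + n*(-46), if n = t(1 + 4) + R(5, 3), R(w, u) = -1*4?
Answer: 1025/3 ≈ 341.67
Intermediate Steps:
R(w, u) = -4
x = 10 (x = (3 + 2) + 5 = 5 + 5 = 10)
t(r) = 17/3 - r²/3 (t(r) = 7/3 - (r² - 1*10)/3 = 7/3 - (r² - 10)/3 = 7/3 - (-10 + r²)/3 = 7/3 + (10/3 - r²/3) = 17/3 - r²/3)
n = -20/3 (n = (17/3 - (1 + 4)²/3) - 4 = (17/3 - ⅓*5²) - 4 = (17/3 - ⅓*25) - 4 = (17/3 - 25/3) - 4 = -8/3 - 4 = -20/3 ≈ -6.6667)
35 + n*(-46) = 35 - 20/3*(-46) = 35 + 920/3 = 1025/3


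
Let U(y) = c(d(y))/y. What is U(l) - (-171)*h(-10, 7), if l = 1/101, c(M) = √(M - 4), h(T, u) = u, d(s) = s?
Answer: 1197 + I*√40703 ≈ 1197.0 + 201.75*I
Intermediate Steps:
c(M) = √(-4 + M)
l = 1/101 ≈ 0.0099010
U(y) = √(-4 + y)/y
U(l) - (-171)*h(-10, 7) = √(-4 + 1/101)/(1/101) - (-171)*7 = 101*√(-403/101) - 1*(-1197) = 101*(I*√40703/101) + 1197 = I*√40703 + 1197 = 1197 + I*√40703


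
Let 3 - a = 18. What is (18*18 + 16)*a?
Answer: -5100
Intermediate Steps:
a = -15 (a = 3 - 1*18 = 3 - 18 = -15)
(18*18 + 16)*a = (18*18 + 16)*(-15) = (324 + 16)*(-15) = 340*(-15) = -5100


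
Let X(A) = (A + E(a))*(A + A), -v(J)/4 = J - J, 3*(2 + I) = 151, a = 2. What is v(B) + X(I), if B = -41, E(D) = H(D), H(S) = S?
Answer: 43790/9 ≈ 4865.6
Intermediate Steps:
E(D) = D
I = 145/3 (I = -2 + (⅓)*151 = -2 + 151/3 = 145/3 ≈ 48.333)
v(J) = 0 (v(J) = -4*(J - J) = -4*0 = 0)
X(A) = 2*A*(2 + A) (X(A) = (A + 2)*(A + A) = (2 + A)*(2*A) = 2*A*(2 + A))
v(B) + X(I) = 0 + 2*(145/3)*(2 + 145/3) = 0 + 2*(145/3)*(151/3) = 0 + 43790/9 = 43790/9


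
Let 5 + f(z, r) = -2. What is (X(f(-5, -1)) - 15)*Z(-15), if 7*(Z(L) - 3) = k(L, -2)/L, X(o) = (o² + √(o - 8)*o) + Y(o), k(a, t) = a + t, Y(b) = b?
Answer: 2988/35 - 332*I*√15/15 ≈ 85.371 - 85.722*I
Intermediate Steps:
f(z, r) = -7 (f(z, r) = -5 - 2 = -7)
X(o) = o + o² + o*√(-8 + o) (X(o) = (o² + √(o - 8)*o) + o = (o² + √(-8 + o)*o) + o = (o² + o*√(-8 + o)) + o = o + o² + o*√(-8 + o))
Z(L) = 3 + (-2 + L)/(7*L) (Z(L) = 3 + ((L - 2)/L)/7 = 3 + ((-2 + L)/L)/7 = 3 + (-2 + L)/(7*L))
(X(f(-5, -1)) - 15)*Z(-15) = (-7*(1 - 7 + √(-8 - 7)) - 15)*((2/7)*(-1 + 11*(-15))/(-15)) = (-7*(1 - 7 + √(-15)) - 15)*((2/7)*(-1/15)*(-1 - 165)) = (-7*(1 - 7 + I*√15) - 15)*((2/7)*(-1/15)*(-166)) = (-7*(-6 + I*√15) - 15)*(332/105) = ((42 - 7*I*√15) - 15)*(332/105) = (27 - 7*I*√15)*(332/105) = 2988/35 - 332*I*√15/15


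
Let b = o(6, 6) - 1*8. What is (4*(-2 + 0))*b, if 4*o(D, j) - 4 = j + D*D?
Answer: -28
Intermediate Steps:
o(D, j) = 1 + j/4 + D²/4 (o(D, j) = 1 + (j + D*D)/4 = 1 + (j + D²)/4 = 1 + (j/4 + D²/4) = 1 + j/4 + D²/4)
b = 7/2 (b = (1 + (¼)*6 + (¼)*6²) - 1*8 = (1 + 3/2 + (¼)*36) - 8 = (1 + 3/2 + 9) - 8 = 23/2 - 8 = 7/2 ≈ 3.5000)
(4*(-2 + 0))*b = (4*(-2 + 0))*(7/2) = (4*(-2))*(7/2) = -8*7/2 = -28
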